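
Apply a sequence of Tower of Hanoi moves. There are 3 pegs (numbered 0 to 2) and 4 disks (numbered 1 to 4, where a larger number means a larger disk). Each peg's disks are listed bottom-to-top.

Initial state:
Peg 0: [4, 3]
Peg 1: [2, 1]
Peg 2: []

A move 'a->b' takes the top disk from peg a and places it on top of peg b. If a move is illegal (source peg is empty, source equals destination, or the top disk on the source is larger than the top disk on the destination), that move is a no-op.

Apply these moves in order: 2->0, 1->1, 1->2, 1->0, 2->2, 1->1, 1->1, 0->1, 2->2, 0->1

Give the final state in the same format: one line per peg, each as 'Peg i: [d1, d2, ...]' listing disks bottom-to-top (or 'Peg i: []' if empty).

Answer: Peg 0: [4, 3]
Peg 1: [2]
Peg 2: [1]

Derivation:
After move 1 (2->0):
Peg 0: [4, 3]
Peg 1: [2, 1]
Peg 2: []

After move 2 (1->1):
Peg 0: [4, 3]
Peg 1: [2, 1]
Peg 2: []

After move 3 (1->2):
Peg 0: [4, 3]
Peg 1: [2]
Peg 2: [1]

After move 4 (1->0):
Peg 0: [4, 3, 2]
Peg 1: []
Peg 2: [1]

After move 5 (2->2):
Peg 0: [4, 3, 2]
Peg 1: []
Peg 2: [1]

After move 6 (1->1):
Peg 0: [4, 3, 2]
Peg 1: []
Peg 2: [1]

After move 7 (1->1):
Peg 0: [4, 3, 2]
Peg 1: []
Peg 2: [1]

After move 8 (0->1):
Peg 0: [4, 3]
Peg 1: [2]
Peg 2: [1]

After move 9 (2->2):
Peg 0: [4, 3]
Peg 1: [2]
Peg 2: [1]

After move 10 (0->1):
Peg 0: [4, 3]
Peg 1: [2]
Peg 2: [1]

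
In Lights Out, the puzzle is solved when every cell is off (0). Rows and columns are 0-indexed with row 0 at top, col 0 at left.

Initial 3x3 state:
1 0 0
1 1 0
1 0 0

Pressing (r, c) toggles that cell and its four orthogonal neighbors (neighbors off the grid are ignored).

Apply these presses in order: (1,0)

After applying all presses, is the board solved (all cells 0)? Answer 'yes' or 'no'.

After press 1 at (1,0):
0 0 0
0 0 0
0 0 0

Lights still on: 0

Answer: yes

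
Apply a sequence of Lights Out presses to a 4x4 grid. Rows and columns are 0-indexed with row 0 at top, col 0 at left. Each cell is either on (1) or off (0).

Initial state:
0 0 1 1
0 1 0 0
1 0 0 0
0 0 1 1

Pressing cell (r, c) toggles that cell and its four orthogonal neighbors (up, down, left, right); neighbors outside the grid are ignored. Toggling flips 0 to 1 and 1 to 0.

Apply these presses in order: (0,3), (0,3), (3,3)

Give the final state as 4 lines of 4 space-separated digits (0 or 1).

After press 1 at (0,3):
0 0 0 0
0 1 0 1
1 0 0 0
0 0 1 1

After press 2 at (0,3):
0 0 1 1
0 1 0 0
1 0 0 0
0 0 1 1

After press 3 at (3,3):
0 0 1 1
0 1 0 0
1 0 0 1
0 0 0 0

Answer: 0 0 1 1
0 1 0 0
1 0 0 1
0 0 0 0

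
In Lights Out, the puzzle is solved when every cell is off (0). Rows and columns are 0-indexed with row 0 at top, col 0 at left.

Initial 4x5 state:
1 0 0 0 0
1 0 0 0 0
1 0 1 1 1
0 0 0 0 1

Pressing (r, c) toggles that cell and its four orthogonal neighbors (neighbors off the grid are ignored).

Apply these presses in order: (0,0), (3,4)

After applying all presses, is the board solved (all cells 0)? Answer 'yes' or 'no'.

After press 1 at (0,0):
0 1 0 0 0
0 0 0 0 0
1 0 1 1 1
0 0 0 0 1

After press 2 at (3,4):
0 1 0 0 0
0 0 0 0 0
1 0 1 1 0
0 0 0 1 0

Lights still on: 5

Answer: no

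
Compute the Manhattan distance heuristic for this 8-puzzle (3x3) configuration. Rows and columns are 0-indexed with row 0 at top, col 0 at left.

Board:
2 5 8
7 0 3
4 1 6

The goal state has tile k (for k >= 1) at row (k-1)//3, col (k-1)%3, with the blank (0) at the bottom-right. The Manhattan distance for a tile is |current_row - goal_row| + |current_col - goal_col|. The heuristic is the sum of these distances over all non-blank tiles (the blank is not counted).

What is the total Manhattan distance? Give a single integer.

Answer: 12

Derivation:
Tile 2: at (0,0), goal (0,1), distance |0-0|+|0-1| = 1
Tile 5: at (0,1), goal (1,1), distance |0-1|+|1-1| = 1
Tile 8: at (0,2), goal (2,1), distance |0-2|+|2-1| = 3
Tile 7: at (1,0), goal (2,0), distance |1-2|+|0-0| = 1
Tile 3: at (1,2), goal (0,2), distance |1-0|+|2-2| = 1
Tile 4: at (2,0), goal (1,0), distance |2-1|+|0-0| = 1
Tile 1: at (2,1), goal (0,0), distance |2-0|+|1-0| = 3
Tile 6: at (2,2), goal (1,2), distance |2-1|+|2-2| = 1
Sum: 1 + 1 + 3 + 1 + 1 + 1 + 3 + 1 = 12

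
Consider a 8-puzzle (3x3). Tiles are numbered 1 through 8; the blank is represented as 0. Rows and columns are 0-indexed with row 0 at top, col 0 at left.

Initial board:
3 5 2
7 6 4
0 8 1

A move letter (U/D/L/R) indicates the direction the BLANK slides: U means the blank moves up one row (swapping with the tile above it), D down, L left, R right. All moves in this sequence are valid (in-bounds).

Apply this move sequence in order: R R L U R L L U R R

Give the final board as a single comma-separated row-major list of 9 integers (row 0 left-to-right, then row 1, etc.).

Answer: 5, 2, 0, 3, 7, 4, 8, 6, 1

Derivation:
After move 1 (R):
3 5 2
7 6 4
8 0 1

After move 2 (R):
3 5 2
7 6 4
8 1 0

After move 3 (L):
3 5 2
7 6 4
8 0 1

After move 4 (U):
3 5 2
7 0 4
8 6 1

After move 5 (R):
3 5 2
7 4 0
8 6 1

After move 6 (L):
3 5 2
7 0 4
8 6 1

After move 7 (L):
3 5 2
0 7 4
8 6 1

After move 8 (U):
0 5 2
3 7 4
8 6 1

After move 9 (R):
5 0 2
3 7 4
8 6 1

After move 10 (R):
5 2 0
3 7 4
8 6 1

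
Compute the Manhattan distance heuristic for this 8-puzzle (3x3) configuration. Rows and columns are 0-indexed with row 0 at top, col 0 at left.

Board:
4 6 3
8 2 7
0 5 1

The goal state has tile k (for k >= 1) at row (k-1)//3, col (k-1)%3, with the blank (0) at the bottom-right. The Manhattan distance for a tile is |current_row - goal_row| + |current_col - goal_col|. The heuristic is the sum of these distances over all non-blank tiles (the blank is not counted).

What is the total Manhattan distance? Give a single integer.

Answer: 14

Derivation:
Tile 4: at (0,0), goal (1,0), distance |0-1|+|0-0| = 1
Tile 6: at (0,1), goal (1,2), distance |0-1|+|1-2| = 2
Tile 3: at (0,2), goal (0,2), distance |0-0|+|2-2| = 0
Tile 8: at (1,0), goal (2,1), distance |1-2|+|0-1| = 2
Tile 2: at (1,1), goal (0,1), distance |1-0|+|1-1| = 1
Tile 7: at (1,2), goal (2,0), distance |1-2|+|2-0| = 3
Tile 5: at (2,1), goal (1,1), distance |2-1|+|1-1| = 1
Tile 1: at (2,2), goal (0,0), distance |2-0|+|2-0| = 4
Sum: 1 + 2 + 0 + 2 + 1 + 3 + 1 + 4 = 14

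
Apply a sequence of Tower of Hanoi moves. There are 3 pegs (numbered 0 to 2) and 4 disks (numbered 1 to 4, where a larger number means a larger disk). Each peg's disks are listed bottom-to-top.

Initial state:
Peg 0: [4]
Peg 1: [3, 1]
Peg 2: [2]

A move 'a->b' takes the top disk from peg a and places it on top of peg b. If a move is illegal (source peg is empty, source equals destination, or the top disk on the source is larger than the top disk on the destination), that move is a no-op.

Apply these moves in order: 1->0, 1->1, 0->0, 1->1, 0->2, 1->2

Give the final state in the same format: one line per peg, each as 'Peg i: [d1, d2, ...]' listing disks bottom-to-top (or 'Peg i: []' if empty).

After move 1 (1->0):
Peg 0: [4, 1]
Peg 1: [3]
Peg 2: [2]

After move 2 (1->1):
Peg 0: [4, 1]
Peg 1: [3]
Peg 2: [2]

After move 3 (0->0):
Peg 0: [4, 1]
Peg 1: [3]
Peg 2: [2]

After move 4 (1->1):
Peg 0: [4, 1]
Peg 1: [3]
Peg 2: [2]

After move 5 (0->2):
Peg 0: [4]
Peg 1: [3]
Peg 2: [2, 1]

After move 6 (1->2):
Peg 0: [4]
Peg 1: [3]
Peg 2: [2, 1]

Answer: Peg 0: [4]
Peg 1: [3]
Peg 2: [2, 1]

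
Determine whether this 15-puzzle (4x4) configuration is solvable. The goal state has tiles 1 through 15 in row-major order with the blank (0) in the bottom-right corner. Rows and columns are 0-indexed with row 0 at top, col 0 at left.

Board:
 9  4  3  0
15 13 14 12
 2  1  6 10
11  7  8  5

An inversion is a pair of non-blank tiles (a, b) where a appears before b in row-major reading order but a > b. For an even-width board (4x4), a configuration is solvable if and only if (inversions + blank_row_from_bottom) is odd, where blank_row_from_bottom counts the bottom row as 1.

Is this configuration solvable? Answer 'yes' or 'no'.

Answer: no

Derivation:
Inversions: 60
Blank is in row 0 (0-indexed from top), which is row 4 counting from the bottom (bottom = 1).
60 + 4 = 64, which is even, so the puzzle is not solvable.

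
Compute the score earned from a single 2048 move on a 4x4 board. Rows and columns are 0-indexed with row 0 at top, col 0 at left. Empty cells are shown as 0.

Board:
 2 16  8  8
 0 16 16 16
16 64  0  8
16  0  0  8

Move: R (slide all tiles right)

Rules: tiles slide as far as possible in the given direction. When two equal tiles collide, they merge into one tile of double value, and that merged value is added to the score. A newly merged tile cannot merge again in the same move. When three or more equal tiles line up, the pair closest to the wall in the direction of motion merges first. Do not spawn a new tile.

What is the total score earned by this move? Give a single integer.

Slide right:
row 0: [2, 16, 8, 8] -> [0, 2, 16, 16]  score +16 (running 16)
row 1: [0, 16, 16, 16] -> [0, 0, 16, 32]  score +32 (running 48)
row 2: [16, 64, 0, 8] -> [0, 16, 64, 8]  score +0 (running 48)
row 3: [16, 0, 0, 8] -> [0, 0, 16, 8]  score +0 (running 48)
Board after move:
 0  2 16 16
 0  0 16 32
 0 16 64  8
 0  0 16  8

Answer: 48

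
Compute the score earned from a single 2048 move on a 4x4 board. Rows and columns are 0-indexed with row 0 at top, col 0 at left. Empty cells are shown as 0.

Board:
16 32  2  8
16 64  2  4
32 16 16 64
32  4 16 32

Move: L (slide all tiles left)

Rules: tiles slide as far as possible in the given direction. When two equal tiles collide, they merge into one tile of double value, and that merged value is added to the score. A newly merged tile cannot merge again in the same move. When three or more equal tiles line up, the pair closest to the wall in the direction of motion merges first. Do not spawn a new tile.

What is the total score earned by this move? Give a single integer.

Slide left:
row 0: [16, 32, 2, 8] -> [16, 32, 2, 8]  score +0 (running 0)
row 1: [16, 64, 2, 4] -> [16, 64, 2, 4]  score +0 (running 0)
row 2: [32, 16, 16, 64] -> [32, 32, 64, 0]  score +32 (running 32)
row 3: [32, 4, 16, 32] -> [32, 4, 16, 32]  score +0 (running 32)
Board after move:
16 32  2  8
16 64  2  4
32 32 64  0
32  4 16 32

Answer: 32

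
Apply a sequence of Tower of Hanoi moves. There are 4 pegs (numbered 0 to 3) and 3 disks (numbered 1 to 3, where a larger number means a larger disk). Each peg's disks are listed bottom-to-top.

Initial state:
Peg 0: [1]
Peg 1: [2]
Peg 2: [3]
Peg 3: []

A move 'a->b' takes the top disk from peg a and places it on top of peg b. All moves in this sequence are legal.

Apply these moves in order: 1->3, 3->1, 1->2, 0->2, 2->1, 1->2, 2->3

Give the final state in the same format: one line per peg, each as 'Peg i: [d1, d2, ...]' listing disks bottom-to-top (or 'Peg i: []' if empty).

After move 1 (1->3):
Peg 0: [1]
Peg 1: []
Peg 2: [3]
Peg 3: [2]

After move 2 (3->1):
Peg 0: [1]
Peg 1: [2]
Peg 2: [3]
Peg 3: []

After move 3 (1->2):
Peg 0: [1]
Peg 1: []
Peg 2: [3, 2]
Peg 3: []

After move 4 (0->2):
Peg 0: []
Peg 1: []
Peg 2: [3, 2, 1]
Peg 3: []

After move 5 (2->1):
Peg 0: []
Peg 1: [1]
Peg 2: [3, 2]
Peg 3: []

After move 6 (1->2):
Peg 0: []
Peg 1: []
Peg 2: [3, 2, 1]
Peg 3: []

After move 7 (2->3):
Peg 0: []
Peg 1: []
Peg 2: [3, 2]
Peg 3: [1]

Answer: Peg 0: []
Peg 1: []
Peg 2: [3, 2]
Peg 3: [1]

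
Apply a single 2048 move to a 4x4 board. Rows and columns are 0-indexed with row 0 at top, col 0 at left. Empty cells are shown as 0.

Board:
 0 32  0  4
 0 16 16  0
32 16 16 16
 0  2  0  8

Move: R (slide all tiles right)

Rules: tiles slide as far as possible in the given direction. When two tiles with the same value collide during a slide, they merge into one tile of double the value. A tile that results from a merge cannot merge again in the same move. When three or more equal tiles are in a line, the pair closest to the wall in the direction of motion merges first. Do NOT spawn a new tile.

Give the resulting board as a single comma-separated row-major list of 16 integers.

Slide right:
row 0: [0, 32, 0, 4] -> [0, 0, 32, 4]
row 1: [0, 16, 16, 0] -> [0, 0, 0, 32]
row 2: [32, 16, 16, 16] -> [0, 32, 16, 32]
row 3: [0, 2, 0, 8] -> [0, 0, 2, 8]

Answer: 0, 0, 32, 4, 0, 0, 0, 32, 0, 32, 16, 32, 0, 0, 2, 8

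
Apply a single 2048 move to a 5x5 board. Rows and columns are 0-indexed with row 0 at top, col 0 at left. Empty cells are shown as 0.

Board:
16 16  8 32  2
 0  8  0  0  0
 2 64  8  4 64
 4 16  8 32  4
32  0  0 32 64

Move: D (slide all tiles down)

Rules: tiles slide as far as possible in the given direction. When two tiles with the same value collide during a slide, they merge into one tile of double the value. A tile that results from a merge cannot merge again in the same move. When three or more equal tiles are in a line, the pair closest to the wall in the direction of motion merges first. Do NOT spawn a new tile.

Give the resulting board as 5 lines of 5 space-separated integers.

Slide down:
col 0: [16, 0, 2, 4, 32] -> [0, 16, 2, 4, 32]
col 1: [16, 8, 64, 16, 0] -> [0, 16, 8, 64, 16]
col 2: [8, 0, 8, 8, 0] -> [0, 0, 0, 8, 16]
col 3: [32, 0, 4, 32, 32] -> [0, 0, 32, 4, 64]
col 4: [2, 0, 64, 4, 64] -> [0, 2, 64, 4, 64]

Answer:  0  0  0  0  0
16 16  0  0  2
 2  8  0 32 64
 4 64  8  4  4
32 16 16 64 64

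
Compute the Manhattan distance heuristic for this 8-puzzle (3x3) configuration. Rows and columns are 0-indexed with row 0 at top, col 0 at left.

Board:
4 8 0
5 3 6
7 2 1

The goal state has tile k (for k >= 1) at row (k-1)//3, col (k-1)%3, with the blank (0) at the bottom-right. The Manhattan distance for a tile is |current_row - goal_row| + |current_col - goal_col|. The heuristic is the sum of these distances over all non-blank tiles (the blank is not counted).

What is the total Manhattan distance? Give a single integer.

Tile 4: at (0,0), goal (1,0), distance |0-1|+|0-0| = 1
Tile 8: at (0,1), goal (2,1), distance |0-2|+|1-1| = 2
Tile 5: at (1,0), goal (1,1), distance |1-1|+|0-1| = 1
Tile 3: at (1,1), goal (0,2), distance |1-0|+|1-2| = 2
Tile 6: at (1,2), goal (1,2), distance |1-1|+|2-2| = 0
Tile 7: at (2,0), goal (2,0), distance |2-2|+|0-0| = 0
Tile 2: at (2,1), goal (0,1), distance |2-0|+|1-1| = 2
Tile 1: at (2,2), goal (0,0), distance |2-0|+|2-0| = 4
Sum: 1 + 2 + 1 + 2 + 0 + 0 + 2 + 4 = 12

Answer: 12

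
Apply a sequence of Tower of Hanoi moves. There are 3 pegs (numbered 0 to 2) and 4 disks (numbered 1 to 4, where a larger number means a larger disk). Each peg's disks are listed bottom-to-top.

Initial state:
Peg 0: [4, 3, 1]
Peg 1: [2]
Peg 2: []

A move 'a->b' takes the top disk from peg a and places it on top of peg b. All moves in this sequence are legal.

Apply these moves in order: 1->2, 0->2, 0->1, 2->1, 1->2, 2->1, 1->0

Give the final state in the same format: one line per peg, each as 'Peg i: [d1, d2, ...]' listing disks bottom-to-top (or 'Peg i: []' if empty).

After move 1 (1->2):
Peg 0: [4, 3, 1]
Peg 1: []
Peg 2: [2]

After move 2 (0->2):
Peg 0: [4, 3]
Peg 1: []
Peg 2: [2, 1]

After move 3 (0->1):
Peg 0: [4]
Peg 1: [3]
Peg 2: [2, 1]

After move 4 (2->1):
Peg 0: [4]
Peg 1: [3, 1]
Peg 2: [2]

After move 5 (1->2):
Peg 0: [4]
Peg 1: [3]
Peg 2: [2, 1]

After move 6 (2->1):
Peg 0: [4]
Peg 1: [3, 1]
Peg 2: [2]

After move 7 (1->0):
Peg 0: [4, 1]
Peg 1: [3]
Peg 2: [2]

Answer: Peg 0: [4, 1]
Peg 1: [3]
Peg 2: [2]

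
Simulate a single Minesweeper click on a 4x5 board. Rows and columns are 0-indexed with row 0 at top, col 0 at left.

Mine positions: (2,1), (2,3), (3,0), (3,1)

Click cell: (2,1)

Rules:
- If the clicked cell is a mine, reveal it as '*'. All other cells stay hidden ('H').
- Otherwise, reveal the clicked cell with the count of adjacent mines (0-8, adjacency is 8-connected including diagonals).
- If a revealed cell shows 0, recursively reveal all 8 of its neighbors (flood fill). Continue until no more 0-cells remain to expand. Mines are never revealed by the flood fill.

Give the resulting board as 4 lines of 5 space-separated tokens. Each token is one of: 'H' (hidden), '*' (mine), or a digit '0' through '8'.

H H H H H
H H H H H
H * H H H
H H H H H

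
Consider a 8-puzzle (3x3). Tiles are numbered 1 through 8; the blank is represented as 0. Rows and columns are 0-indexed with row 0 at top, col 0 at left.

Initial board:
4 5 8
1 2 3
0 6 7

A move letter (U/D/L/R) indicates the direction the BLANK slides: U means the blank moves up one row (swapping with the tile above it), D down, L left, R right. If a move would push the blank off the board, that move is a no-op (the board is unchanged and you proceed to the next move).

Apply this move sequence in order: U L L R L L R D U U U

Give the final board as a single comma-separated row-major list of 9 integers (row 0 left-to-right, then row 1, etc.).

After move 1 (U):
4 5 8
0 2 3
1 6 7

After move 2 (L):
4 5 8
0 2 3
1 6 7

After move 3 (L):
4 5 8
0 2 3
1 6 7

After move 4 (R):
4 5 8
2 0 3
1 6 7

After move 5 (L):
4 5 8
0 2 3
1 6 7

After move 6 (L):
4 5 8
0 2 3
1 6 7

After move 7 (R):
4 5 8
2 0 3
1 6 7

After move 8 (D):
4 5 8
2 6 3
1 0 7

After move 9 (U):
4 5 8
2 0 3
1 6 7

After move 10 (U):
4 0 8
2 5 3
1 6 7

After move 11 (U):
4 0 8
2 5 3
1 6 7

Answer: 4, 0, 8, 2, 5, 3, 1, 6, 7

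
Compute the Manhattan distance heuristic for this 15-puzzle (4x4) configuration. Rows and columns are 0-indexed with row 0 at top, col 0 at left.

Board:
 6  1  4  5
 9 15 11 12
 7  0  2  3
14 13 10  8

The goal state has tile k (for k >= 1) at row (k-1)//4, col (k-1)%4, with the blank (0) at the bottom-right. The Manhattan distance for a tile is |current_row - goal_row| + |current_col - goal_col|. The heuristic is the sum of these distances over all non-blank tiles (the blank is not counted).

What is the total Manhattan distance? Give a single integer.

Answer: 29

Derivation:
Tile 6: (0,0)->(1,1) = 2
Tile 1: (0,1)->(0,0) = 1
Tile 4: (0,2)->(0,3) = 1
Tile 5: (0,3)->(1,0) = 4
Tile 9: (1,0)->(2,0) = 1
Tile 15: (1,1)->(3,2) = 3
Tile 11: (1,2)->(2,2) = 1
Tile 12: (1,3)->(2,3) = 1
Tile 7: (2,0)->(1,2) = 3
Tile 2: (2,2)->(0,1) = 3
Tile 3: (2,3)->(0,2) = 3
Tile 14: (3,0)->(3,1) = 1
Tile 13: (3,1)->(3,0) = 1
Tile 10: (3,2)->(2,1) = 2
Tile 8: (3,3)->(1,3) = 2
Sum: 2 + 1 + 1 + 4 + 1 + 3 + 1 + 1 + 3 + 3 + 3 + 1 + 1 + 2 + 2 = 29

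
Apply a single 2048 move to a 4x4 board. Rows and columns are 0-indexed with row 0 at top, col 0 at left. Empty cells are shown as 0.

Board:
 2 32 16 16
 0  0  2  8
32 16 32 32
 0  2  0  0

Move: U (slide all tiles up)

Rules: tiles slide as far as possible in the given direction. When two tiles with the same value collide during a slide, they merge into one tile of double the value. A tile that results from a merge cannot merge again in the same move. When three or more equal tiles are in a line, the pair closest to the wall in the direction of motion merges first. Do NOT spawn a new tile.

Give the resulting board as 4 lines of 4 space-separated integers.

Answer:  2 32 16 16
32 16  2  8
 0  2 32 32
 0  0  0  0

Derivation:
Slide up:
col 0: [2, 0, 32, 0] -> [2, 32, 0, 0]
col 1: [32, 0, 16, 2] -> [32, 16, 2, 0]
col 2: [16, 2, 32, 0] -> [16, 2, 32, 0]
col 3: [16, 8, 32, 0] -> [16, 8, 32, 0]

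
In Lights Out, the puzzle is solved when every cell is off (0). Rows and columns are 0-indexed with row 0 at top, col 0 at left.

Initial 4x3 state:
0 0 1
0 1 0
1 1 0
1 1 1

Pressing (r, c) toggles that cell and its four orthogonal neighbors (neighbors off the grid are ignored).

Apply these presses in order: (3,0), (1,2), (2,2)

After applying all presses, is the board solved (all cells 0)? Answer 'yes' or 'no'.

Answer: yes

Derivation:
After press 1 at (3,0):
0 0 1
0 1 0
0 1 0
0 0 1

After press 2 at (1,2):
0 0 0
0 0 1
0 1 1
0 0 1

After press 3 at (2,2):
0 0 0
0 0 0
0 0 0
0 0 0

Lights still on: 0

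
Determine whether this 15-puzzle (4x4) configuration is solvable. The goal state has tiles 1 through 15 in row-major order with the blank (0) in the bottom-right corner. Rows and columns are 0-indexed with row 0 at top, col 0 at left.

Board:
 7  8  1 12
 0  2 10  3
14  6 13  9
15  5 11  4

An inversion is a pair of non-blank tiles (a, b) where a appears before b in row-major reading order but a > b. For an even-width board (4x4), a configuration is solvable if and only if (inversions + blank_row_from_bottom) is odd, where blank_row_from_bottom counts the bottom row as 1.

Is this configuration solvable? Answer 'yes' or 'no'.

Answer: yes

Derivation:
Inversions: 44
Blank is in row 1 (0-indexed from top), which is row 3 counting from the bottom (bottom = 1).
44 + 3 = 47, which is odd, so the puzzle is solvable.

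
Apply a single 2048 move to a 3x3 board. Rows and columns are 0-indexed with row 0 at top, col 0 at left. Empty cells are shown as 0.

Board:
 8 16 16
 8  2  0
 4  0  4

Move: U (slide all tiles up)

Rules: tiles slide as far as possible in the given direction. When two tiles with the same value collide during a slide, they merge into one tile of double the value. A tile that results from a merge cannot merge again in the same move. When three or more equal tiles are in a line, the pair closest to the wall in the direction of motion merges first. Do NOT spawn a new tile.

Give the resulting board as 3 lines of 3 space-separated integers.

Answer: 16 16 16
 4  2  4
 0  0  0

Derivation:
Slide up:
col 0: [8, 8, 4] -> [16, 4, 0]
col 1: [16, 2, 0] -> [16, 2, 0]
col 2: [16, 0, 4] -> [16, 4, 0]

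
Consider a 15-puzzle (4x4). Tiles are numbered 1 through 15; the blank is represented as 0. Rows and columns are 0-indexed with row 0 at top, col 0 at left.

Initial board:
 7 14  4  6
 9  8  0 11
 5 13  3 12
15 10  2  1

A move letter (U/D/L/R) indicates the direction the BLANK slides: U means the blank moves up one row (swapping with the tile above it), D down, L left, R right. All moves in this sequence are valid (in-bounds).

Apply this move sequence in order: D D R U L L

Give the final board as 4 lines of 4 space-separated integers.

Answer:  7 14  4  6
 9  8  3 11
 5  0 13  2
15 10  1 12

Derivation:
After move 1 (D):
 7 14  4  6
 9  8  3 11
 5 13  0 12
15 10  2  1

After move 2 (D):
 7 14  4  6
 9  8  3 11
 5 13  2 12
15 10  0  1

After move 3 (R):
 7 14  4  6
 9  8  3 11
 5 13  2 12
15 10  1  0

After move 4 (U):
 7 14  4  6
 9  8  3 11
 5 13  2  0
15 10  1 12

After move 5 (L):
 7 14  4  6
 9  8  3 11
 5 13  0  2
15 10  1 12

After move 6 (L):
 7 14  4  6
 9  8  3 11
 5  0 13  2
15 10  1 12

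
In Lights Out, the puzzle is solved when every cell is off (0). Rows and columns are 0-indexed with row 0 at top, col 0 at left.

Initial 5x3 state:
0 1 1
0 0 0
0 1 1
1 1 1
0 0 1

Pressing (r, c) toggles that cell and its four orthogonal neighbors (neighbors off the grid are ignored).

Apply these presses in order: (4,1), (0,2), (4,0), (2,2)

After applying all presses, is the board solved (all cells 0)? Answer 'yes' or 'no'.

Answer: yes

Derivation:
After press 1 at (4,1):
0 1 1
0 0 0
0 1 1
1 0 1
1 1 0

After press 2 at (0,2):
0 0 0
0 0 1
0 1 1
1 0 1
1 1 0

After press 3 at (4,0):
0 0 0
0 0 1
0 1 1
0 0 1
0 0 0

After press 4 at (2,2):
0 0 0
0 0 0
0 0 0
0 0 0
0 0 0

Lights still on: 0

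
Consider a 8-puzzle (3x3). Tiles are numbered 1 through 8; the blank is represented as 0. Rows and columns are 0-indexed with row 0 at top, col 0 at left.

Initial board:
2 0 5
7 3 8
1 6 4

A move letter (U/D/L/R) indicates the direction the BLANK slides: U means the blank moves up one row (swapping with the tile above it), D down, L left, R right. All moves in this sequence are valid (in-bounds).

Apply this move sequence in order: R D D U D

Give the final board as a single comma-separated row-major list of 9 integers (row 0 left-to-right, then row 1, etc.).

Answer: 2, 5, 8, 7, 3, 4, 1, 6, 0

Derivation:
After move 1 (R):
2 5 0
7 3 8
1 6 4

After move 2 (D):
2 5 8
7 3 0
1 6 4

After move 3 (D):
2 5 8
7 3 4
1 6 0

After move 4 (U):
2 5 8
7 3 0
1 6 4

After move 5 (D):
2 5 8
7 3 4
1 6 0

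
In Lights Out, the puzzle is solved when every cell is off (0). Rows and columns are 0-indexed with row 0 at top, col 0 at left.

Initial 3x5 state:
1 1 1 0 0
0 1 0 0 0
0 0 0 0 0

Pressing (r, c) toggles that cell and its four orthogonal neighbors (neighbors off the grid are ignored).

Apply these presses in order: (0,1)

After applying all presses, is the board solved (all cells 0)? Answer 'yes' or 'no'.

After press 1 at (0,1):
0 0 0 0 0
0 0 0 0 0
0 0 0 0 0

Lights still on: 0

Answer: yes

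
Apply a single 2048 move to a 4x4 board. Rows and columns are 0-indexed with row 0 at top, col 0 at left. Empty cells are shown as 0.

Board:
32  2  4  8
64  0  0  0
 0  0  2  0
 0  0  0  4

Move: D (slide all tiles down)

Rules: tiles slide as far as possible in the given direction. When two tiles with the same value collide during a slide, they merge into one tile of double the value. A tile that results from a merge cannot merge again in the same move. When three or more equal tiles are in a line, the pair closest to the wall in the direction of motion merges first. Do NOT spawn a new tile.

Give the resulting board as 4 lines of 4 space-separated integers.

Answer:  0  0  0  0
 0  0  0  0
32  0  4  8
64  2  2  4

Derivation:
Slide down:
col 0: [32, 64, 0, 0] -> [0, 0, 32, 64]
col 1: [2, 0, 0, 0] -> [0, 0, 0, 2]
col 2: [4, 0, 2, 0] -> [0, 0, 4, 2]
col 3: [8, 0, 0, 4] -> [0, 0, 8, 4]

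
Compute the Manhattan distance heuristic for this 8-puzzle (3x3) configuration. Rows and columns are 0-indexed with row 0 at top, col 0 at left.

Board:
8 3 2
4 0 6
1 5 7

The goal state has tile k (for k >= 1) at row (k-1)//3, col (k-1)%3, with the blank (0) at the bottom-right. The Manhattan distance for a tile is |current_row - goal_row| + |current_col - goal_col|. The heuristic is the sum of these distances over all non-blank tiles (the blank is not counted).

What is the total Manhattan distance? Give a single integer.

Answer: 10

Derivation:
Tile 8: at (0,0), goal (2,1), distance |0-2|+|0-1| = 3
Tile 3: at (0,1), goal (0,2), distance |0-0|+|1-2| = 1
Tile 2: at (0,2), goal (0,1), distance |0-0|+|2-1| = 1
Tile 4: at (1,0), goal (1,0), distance |1-1|+|0-0| = 0
Tile 6: at (1,2), goal (1,2), distance |1-1|+|2-2| = 0
Tile 1: at (2,0), goal (0,0), distance |2-0|+|0-0| = 2
Tile 5: at (2,1), goal (1,1), distance |2-1|+|1-1| = 1
Tile 7: at (2,2), goal (2,0), distance |2-2|+|2-0| = 2
Sum: 3 + 1 + 1 + 0 + 0 + 2 + 1 + 2 = 10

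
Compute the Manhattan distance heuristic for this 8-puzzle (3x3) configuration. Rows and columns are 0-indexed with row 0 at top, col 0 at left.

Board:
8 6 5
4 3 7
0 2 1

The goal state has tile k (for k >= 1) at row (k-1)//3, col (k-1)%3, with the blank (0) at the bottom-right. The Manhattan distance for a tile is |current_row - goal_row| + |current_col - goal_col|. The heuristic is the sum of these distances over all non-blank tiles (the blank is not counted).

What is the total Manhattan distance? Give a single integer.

Tile 8: at (0,0), goal (2,1), distance |0-2|+|0-1| = 3
Tile 6: at (0,1), goal (1,2), distance |0-1|+|1-2| = 2
Tile 5: at (0,2), goal (1,1), distance |0-1|+|2-1| = 2
Tile 4: at (1,0), goal (1,0), distance |1-1|+|0-0| = 0
Tile 3: at (1,1), goal (0,2), distance |1-0|+|1-2| = 2
Tile 7: at (1,2), goal (2,0), distance |1-2|+|2-0| = 3
Tile 2: at (2,1), goal (0,1), distance |2-0|+|1-1| = 2
Tile 1: at (2,2), goal (0,0), distance |2-0|+|2-0| = 4
Sum: 3 + 2 + 2 + 0 + 2 + 3 + 2 + 4 = 18

Answer: 18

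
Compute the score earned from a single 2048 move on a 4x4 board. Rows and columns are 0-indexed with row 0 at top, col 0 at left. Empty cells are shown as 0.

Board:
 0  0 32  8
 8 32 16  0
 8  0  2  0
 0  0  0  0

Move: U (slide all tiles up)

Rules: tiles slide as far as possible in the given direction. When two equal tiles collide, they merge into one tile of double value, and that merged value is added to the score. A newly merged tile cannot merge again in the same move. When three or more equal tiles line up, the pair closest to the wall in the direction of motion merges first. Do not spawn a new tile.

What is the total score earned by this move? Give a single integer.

Slide up:
col 0: [0, 8, 8, 0] -> [16, 0, 0, 0]  score +16 (running 16)
col 1: [0, 32, 0, 0] -> [32, 0, 0, 0]  score +0 (running 16)
col 2: [32, 16, 2, 0] -> [32, 16, 2, 0]  score +0 (running 16)
col 3: [8, 0, 0, 0] -> [8, 0, 0, 0]  score +0 (running 16)
Board after move:
16 32 32  8
 0  0 16  0
 0  0  2  0
 0  0  0  0

Answer: 16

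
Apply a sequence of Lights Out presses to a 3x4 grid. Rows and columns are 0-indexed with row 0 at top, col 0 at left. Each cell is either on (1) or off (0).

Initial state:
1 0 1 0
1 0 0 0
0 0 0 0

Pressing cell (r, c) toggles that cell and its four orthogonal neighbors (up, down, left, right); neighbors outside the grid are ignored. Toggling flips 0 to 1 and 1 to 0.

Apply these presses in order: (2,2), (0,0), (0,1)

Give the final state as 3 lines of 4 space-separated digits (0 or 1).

Answer: 1 0 0 0
0 1 1 0
0 1 1 1

Derivation:
After press 1 at (2,2):
1 0 1 0
1 0 1 0
0 1 1 1

After press 2 at (0,0):
0 1 1 0
0 0 1 0
0 1 1 1

After press 3 at (0,1):
1 0 0 0
0 1 1 0
0 1 1 1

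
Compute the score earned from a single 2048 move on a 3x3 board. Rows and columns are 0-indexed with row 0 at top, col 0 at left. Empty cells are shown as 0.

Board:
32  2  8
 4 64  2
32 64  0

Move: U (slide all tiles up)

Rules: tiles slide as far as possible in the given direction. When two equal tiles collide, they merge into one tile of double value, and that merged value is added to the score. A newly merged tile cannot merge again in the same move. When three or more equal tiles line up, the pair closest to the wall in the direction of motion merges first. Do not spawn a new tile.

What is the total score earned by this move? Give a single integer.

Slide up:
col 0: [32, 4, 32] -> [32, 4, 32]  score +0 (running 0)
col 1: [2, 64, 64] -> [2, 128, 0]  score +128 (running 128)
col 2: [8, 2, 0] -> [8, 2, 0]  score +0 (running 128)
Board after move:
 32   2   8
  4 128   2
 32   0   0

Answer: 128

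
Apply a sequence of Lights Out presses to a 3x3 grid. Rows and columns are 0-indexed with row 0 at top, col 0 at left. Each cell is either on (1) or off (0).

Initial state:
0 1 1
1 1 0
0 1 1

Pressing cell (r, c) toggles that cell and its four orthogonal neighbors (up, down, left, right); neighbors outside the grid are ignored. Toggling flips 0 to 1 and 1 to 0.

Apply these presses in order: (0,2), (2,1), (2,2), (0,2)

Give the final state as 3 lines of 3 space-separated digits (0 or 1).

After press 1 at (0,2):
0 0 0
1 1 1
0 1 1

After press 2 at (2,1):
0 0 0
1 0 1
1 0 0

After press 3 at (2,2):
0 0 0
1 0 0
1 1 1

After press 4 at (0,2):
0 1 1
1 0 1
1 1 1

Answer: 0 1 1
1 0 1
1 1 1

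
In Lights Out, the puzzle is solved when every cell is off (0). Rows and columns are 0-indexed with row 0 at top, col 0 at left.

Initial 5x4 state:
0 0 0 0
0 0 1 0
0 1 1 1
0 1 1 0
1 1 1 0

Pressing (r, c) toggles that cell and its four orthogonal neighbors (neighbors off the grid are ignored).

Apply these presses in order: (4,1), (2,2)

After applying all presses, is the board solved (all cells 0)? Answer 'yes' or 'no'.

After press 1 at (4,1):
0 0 0 0
0 0 1 0
0 1 1 1
0 0 1 0
0 0 0 0

After press 2 at (2,2):
0 0 0 0
0 0 0 0
0 0 0 0
0 0 0 0
0 0 0 0

Lights still on: 0

Answer: yes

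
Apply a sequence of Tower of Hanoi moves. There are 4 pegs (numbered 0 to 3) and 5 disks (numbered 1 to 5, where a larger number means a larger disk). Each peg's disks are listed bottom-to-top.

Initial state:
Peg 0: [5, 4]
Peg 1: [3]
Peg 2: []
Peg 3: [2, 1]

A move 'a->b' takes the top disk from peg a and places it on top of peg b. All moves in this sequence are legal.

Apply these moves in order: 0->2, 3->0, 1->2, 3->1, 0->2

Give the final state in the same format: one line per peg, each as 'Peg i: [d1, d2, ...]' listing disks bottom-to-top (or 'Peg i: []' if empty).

After move 1 (0->2):
Peg 0: [5]
Peg 1: [3]
Peg 2: [4]
Peg 3: [2, 1]

After move 2 (3->0):
Peg 0: [5, 1]
Peg 1: [3]
Peg 2: [4]
Peg 3: [2]

After move 3 (1->2):
Peg 0: [5, 1]
Peg 1: []
Peg 2: [4, 3]
Peg 3: [2]

After move 4 (3->1):
Peg 0: [5, 1]
Peg 1: [2]
Peg 2: [4, 3]
Peg 3: []

After move 5 (0->2):
Peg 0: [5]
Peg 1: [2]
Peg 2: [4, 3, 1]
Peg 3: []

Answer: Peg 0: [5]
Peg 1: [2]
Peg 2: [4, 3, 1]
Peg 3: []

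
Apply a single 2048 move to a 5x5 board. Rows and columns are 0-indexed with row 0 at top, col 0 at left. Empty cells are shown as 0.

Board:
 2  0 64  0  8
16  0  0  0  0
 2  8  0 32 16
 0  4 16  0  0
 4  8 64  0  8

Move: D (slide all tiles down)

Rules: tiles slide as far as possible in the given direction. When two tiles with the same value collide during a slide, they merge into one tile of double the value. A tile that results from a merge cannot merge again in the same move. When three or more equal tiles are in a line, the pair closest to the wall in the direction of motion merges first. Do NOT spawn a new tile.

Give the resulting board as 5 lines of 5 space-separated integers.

Slide down:
col 0: [2, 16, 2, 0, 4] -> [0, 2, 16, 2, 4]
col 1: [0, 0, 8, 4, 8] -> [0, 0, 8, 4, 8]
col 2: [64, 0, 0, 16, 64] -> [0, 0, 64, 16, 64]
col 3: [0, 0, 32, 0, 0] -> [0, 0, 0, 0, 32]
col 4: [8, 0, 16, 0, 8] -> [0, 0, 8, 16, 8]

Answer:  0  0  0  0  0
 2  0  0  0  0
16  8 64  0  8
 2  4 16  0 16
 4  8 64 32  8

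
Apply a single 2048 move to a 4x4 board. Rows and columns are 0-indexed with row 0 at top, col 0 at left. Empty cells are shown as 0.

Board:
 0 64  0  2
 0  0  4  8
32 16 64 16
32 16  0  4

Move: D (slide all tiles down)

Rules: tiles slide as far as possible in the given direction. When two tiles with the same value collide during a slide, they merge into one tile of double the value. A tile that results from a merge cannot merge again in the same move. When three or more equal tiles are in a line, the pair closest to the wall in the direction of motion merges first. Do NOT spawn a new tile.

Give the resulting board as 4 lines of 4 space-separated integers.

Slide down:
col 0: [0, 0, 32, 32] -> [0, 0, 0, 64]
col 1: [64, 0, 16, 16] -> [0, 0, 64, 32]
col 2: [0, 4, 64, 0] -> [0, 0, 4, 64]
col 3: [2, 8, 16, 4] -> [2, 8, 16, 4]

Answer:  0  0  0  2
 0  0  0  8
 0 64  4 16
64 32 64  4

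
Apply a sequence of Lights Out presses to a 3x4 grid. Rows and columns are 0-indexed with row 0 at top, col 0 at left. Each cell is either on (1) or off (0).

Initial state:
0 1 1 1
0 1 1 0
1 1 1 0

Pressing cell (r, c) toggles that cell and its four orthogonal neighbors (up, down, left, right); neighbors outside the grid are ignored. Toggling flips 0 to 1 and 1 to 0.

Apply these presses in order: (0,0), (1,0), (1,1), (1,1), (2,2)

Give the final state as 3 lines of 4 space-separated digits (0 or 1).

After press 1 at (0,0):
1 0 1 1
1 1 1 0
1 1 1 0

After press 2 at (1,0):
0 0 1 1
0 0 1 0
0 1 1 0

After press 3 at (1,1):
0 1 1 1
1 1 0 0
0 0 1 0

After press 4 at (1,1):
0 0 1 1
0 0 1 0
0 1 1 0

After press 5 at (2,2):
0 0 1 1
0 0 0 0
0 0 0 1

Answer: 0 0 1 1
0 0 0 0
0 0 0 1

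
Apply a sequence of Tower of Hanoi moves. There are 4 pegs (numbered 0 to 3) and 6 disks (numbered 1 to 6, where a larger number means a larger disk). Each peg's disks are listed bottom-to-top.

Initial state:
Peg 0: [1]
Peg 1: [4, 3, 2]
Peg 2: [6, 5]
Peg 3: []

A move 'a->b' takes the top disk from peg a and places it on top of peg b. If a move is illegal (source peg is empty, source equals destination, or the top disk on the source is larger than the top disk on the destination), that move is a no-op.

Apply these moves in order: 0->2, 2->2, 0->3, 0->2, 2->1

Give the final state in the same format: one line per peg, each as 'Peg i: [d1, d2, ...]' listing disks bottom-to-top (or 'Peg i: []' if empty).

After move 1 (0->2):
Peg 0: []
Peg 1: [4, 3, 2]
Peg 2: [6, 5, 1]
Peg 3: []

After move 2 (2->2):
Peg 0: []
Peg 1: [4, 3, 2]
Peg 2: [6, 5, 1]
Peg 3: []

After move 3 (0->3):
Peg 0: []
Peg 1: [4, 3, 2]
Peg 2: [6, 5, 1]
Peg 3: []

After move 4 (0->2):
Peg 0: []
Peg 1: [4, 3, 2]
Peg 2: [6, 5, 1]
Peg 3: []

After move 5 (2->1):
Peg 0: []
Peg 1: [4, 3, 2, 1]
Peg 2: [6, 5]
Peg 3: []

Answer: Peg 0: []
Peg 1: [4, 3, 2, 1]
Peg 2: [6, 5]
Peg 3: []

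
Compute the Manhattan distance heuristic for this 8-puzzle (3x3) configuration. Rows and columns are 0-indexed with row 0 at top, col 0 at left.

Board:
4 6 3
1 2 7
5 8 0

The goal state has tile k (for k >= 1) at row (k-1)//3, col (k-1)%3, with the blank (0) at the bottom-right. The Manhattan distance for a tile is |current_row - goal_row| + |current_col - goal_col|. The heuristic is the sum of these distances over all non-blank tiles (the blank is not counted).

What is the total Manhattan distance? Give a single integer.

Tile 4: at (0,0), goal (1,0), distance |0-1|+|0-0| = 1
Tile 6: at (0,1), goal (1,2), distance |0-1|+|1-2| = 2
Tile 3: at (0,2), goal (0,2), distance |0-0|+|2-2| = 0
Tile 1: at (1,0), goal (0,0), distance |1-0|+|0-0| = 1
Tile 2: at (1,1), goal (0,1), distance |1-0|+|1-1| = 1
Tile 7: at (1,2), goal (2,0), distance |1-2|+|2-0| = 3
Tile 5: at (2,0), goal (1,1), distance |2-1|+|0-1| = 2
Tile 8: at (2,1), goal (2,1), distance |2-2|+|1-1| = 0
Sum: 1 + 2 + 0 + 1 + 1 + 3 + 2 + 0 = 10

Answer: 10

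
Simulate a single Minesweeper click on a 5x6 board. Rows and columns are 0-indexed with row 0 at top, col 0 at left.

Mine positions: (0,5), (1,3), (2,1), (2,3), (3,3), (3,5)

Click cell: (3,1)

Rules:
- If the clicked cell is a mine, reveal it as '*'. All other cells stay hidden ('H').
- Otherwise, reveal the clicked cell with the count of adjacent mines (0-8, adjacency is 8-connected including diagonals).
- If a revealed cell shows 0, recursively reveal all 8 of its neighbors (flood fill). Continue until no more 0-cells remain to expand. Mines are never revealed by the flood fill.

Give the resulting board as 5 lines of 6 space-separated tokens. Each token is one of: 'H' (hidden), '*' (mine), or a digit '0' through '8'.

H H H H H H
H H H H H H
H H H H H H
H 1 H H H H
H H H H H H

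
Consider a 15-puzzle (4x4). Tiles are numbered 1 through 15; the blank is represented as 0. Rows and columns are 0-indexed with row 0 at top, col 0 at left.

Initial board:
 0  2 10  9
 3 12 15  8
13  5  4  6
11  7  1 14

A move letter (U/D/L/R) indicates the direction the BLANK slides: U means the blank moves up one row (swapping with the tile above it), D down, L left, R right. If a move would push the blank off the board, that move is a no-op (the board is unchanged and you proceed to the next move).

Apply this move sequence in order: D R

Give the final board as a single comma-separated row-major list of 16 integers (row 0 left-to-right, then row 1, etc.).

Answer: 3, 2, 10, 9, 12, 0, 15, 8, 13, 5, 4, 6, 11, 7, 1, 14

Derivation:
After move 1 (D):
 3  2 10  9
 0 12 15  8
13  5  4  6
11  7  1 14

After move 2 (R):
 3  2 10  9
12  0 15  8
13  5  4  6
11  7  1 14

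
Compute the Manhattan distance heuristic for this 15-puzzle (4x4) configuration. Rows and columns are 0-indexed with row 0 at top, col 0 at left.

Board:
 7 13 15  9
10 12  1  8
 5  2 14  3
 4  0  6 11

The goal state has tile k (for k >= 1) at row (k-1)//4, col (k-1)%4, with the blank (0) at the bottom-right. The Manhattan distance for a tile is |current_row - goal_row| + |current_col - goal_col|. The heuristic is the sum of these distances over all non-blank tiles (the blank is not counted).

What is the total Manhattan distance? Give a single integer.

Answer: 42

Derivation:
Tile 7: (0,0)->(1,2) = 3
Tile 13: (0,1)->(3,0) = 4
Tile 15: (0,2)->(3,2) = 3
Tile 9: (0,3)->(2,0) = 5
Tile 10: (1,0)->(2,1) = 2
Tile 12: (1,1)->(2,3) = 3
Tile 1: (1,2)->(0,0) = 3
Tile 8: (1,3)->(1,3) = 0
Tile 5: (2,0)->(1,0) = 1
Tile 2: (2,1)->(0,1) = 2
Tile 14: (2,2)->(3,1) = 2
Tile 3: (2,3)->(0,2) = 3
Tile 4: (3,0)->(0,3) = 6
Tile 6: (3,2)->(1,1) = 3
Tile 11: (3,3)->(2,2) = 2
Sum: 3 + 4 + 3 + 5 + 2 + 3 + 3 + 0 + 1 + 2 + 2 + 3 + 6 + 3 + 2 = 42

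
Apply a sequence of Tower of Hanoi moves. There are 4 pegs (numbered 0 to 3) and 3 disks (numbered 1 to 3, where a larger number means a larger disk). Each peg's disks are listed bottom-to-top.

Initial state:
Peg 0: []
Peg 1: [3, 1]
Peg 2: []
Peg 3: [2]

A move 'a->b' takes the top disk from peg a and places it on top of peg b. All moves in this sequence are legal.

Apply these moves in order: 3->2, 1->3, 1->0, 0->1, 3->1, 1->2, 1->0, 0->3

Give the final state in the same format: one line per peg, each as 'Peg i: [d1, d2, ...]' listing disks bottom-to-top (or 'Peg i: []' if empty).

Answer: Peg 0: []
Peg 1: []
Peg 2: [2, 1]
Peg 3: [3]

Derivation:
After move 1 (3->2):
Peg 0: []
Peg 1: [3, 1]
Peg 2: [2]
Peg 3: []

After move 2 (1->3):
Peg 0: []
Peg 1: [3]
Peg 2: [2]
Peg 3: [1]

After move 3 (1->0):
Peg 0: [3]
Peg 1: []
Peg 2: [2]
Peg 3: [1]

After move 4 (0->1):
Peg 0: []
Peg 1: [3]
Peg 2: [2]
Peg 3: [1]

After move 5 (3->1):
Peg 0: []
Peg 1: [3, 1]
Peg 2: [2]
Peg 3: []

After move 6 (1->2):
Peg 0: []
Peg 1: [3]
Peg 2: [2, 1]
Peg 3: []

After move 7 (1->0):
Peg 0: [3]
Peg 1: []
Peg 2: [2, 1]
Peg 3: []

After move 8 (0->3):
Peg 0: []
Peg 1: []
Peg 2: [2, 1]
Peg 3: [3]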